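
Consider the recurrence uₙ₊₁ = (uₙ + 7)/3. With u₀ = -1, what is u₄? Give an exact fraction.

31/9

u₁ = ((-1) + 7)/3 = 2.
u₂ = (2 + 7)/3 = 3.
u₃ = (3 + 7)/3 = 10/3.
u₄ = ((10/3) + 7)/3 = 31/9.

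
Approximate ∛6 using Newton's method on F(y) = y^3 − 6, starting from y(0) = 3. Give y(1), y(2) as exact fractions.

y(1) = 20/9, y(2) = 10187/5400

F'(y) = 3y^2.
F(3) = 21, F'(3) = 27, so y(1) = 3 − 21/27 = 20/9.
F(20/9) = 3626/729, F'(20/9) = 400/27, so y(2) = (20/9) − (3626/729)/(400/27) = 10187/5400.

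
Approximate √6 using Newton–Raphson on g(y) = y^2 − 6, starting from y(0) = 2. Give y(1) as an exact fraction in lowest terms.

5/2

g'(y) = 2y.
g(2) = −2, g'(2) = 4, so y(1) = 2 − (−2)/4 = 5/2.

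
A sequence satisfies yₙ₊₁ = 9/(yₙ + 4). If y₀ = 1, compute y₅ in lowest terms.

y₁ = 9/(1 + 4) = 9/5.
y₂ = 9/(9/5 + 4) = 45/29.
y₃ = 9/(45/29 + 4) = 261/161.
y₄ = 9/(261/161 + 4) = 1449/905.
y₅ = 9/(1449/905 + 4) = 8145/5069.

8145/5069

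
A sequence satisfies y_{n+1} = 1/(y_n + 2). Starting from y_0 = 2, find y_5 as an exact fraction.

53/128

y_1 = 1/(2 + 2) = 1/4.
y_2 = 1/(1/4 + 2) = 4/9.
y_3 = 1/(4/9 + 2) = 9/22.
y_4 = 1/(9/22 + 2) = 22/53.
y_5 = 1/(22/53 + 2) = 53/128.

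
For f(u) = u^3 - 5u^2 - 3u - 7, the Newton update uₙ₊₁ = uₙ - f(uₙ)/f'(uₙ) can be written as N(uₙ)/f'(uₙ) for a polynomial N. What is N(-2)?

-29

f'(u) = 3u^2 - 10u - 3.
N(u) = u·f'(u) - f(u) = u·(3u^2 - 10u - 3) - (u^3 - 5u^2 - 3u - 7) = 2u^3 - 5u^2 + 7.
N(-2) = -29.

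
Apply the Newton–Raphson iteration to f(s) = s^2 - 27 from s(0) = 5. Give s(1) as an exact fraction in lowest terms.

f'(s) = 2s.
f(5) = -2, f'(5) = 10, so s(1) = 5 - (-2)/10 = 26/5.

26/5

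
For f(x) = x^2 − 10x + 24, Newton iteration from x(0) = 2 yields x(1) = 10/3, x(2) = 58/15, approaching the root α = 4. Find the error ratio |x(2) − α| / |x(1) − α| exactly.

x(1) − α = 10/3 − 4 = −2/3, so |x(1) − α| = 2/3.
x(2) − α = 58/15 − 4 = −2/15, so |x(2) − α| = 2/15.
Ratio = (2/15) / (2/3) = 1/5.

1/5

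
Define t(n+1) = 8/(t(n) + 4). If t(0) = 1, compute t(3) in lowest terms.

28/19

t(1) = 8/(1 + 4) = 8/5.
t(2) = 8/(8/5 + 4) = 10/7.
t(3) = 8/(10/7 + 4) = 28/19.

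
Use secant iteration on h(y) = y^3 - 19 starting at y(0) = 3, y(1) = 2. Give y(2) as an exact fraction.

h(3) = 8, h(2) = -11. y(2) = 2 - (-11)·(2 - 3)/((-11) - 8) = 49/19.

49/19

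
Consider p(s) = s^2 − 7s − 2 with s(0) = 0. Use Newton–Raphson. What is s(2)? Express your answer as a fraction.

−102/371

p'(s) = 2s − 7.
p(0) = −2, p'(0) = −7, so s(1) = 0 − (−2)/(−7) = −2/7.
p(−2/7) = 4/49, p'(−2/7) = −53/7, so s(2) = (−2/7) − (4/49)/(−53/7) = −102/371.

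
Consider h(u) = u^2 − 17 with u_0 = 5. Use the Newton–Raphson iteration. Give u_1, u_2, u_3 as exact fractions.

u_1 = 21/5, u_2 = 433/105, u_3 = 187457/45465

h'(u) = 2u.
h(5) = 8, h'(5) = 10, so u_1 = 5 − 8/10 = 21/5.
h(21/5) = 16/25, h'(21/5) = 42/5, so u_2 = (21/5) − (16/25)/(42/5) = 433/105.
h(433/105) = 64/11025, h'(433/105) = 866/105, so u_3 = (433/105) − (64/11025)/(866/105) = 187457/45465.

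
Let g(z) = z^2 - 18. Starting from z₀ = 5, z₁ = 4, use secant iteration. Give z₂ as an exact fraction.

g(5) = 7, g(4) = -2. z₂ = 4 - (-2)·(4 - 5)/((-2) - 7) = 38/9.

38/9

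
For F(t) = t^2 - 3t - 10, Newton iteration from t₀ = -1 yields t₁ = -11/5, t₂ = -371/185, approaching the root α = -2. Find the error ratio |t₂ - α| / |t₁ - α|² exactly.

t₁ - α = -11/5 - (-2) = -11/5 + 2 = -1/5, so |t₁ - α| = 1/5.
t₂ - α = -371/185 - (-2) = -371/185 + 2 = -1/185, so |t₂ - α| = 1/185.
|t₁ - α|² = 1/25.
Ratio = (1/185) / (1/25) = 5/37.

5/37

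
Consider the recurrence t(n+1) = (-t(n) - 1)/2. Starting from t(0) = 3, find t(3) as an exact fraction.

-3/4

t(1) = (-3 - 1)/2 = -2.
t(2) = (-(-2) - 1)/2 = 1/2.
t(3) = (-(1/2) - 1)/2 = -3/4.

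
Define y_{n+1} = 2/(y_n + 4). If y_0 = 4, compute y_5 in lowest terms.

169/376

y_1 = 2/(4 + 4) = 1/4.
y_2 = 2/(1/4 + 4) = 8/17.
y_3 = 2/(8/17 + 4) = 17/38.
y_4 = 2/(17/38 + 4) = 76/169.
y_5 = 2/(76/169 + 4) = 169/376.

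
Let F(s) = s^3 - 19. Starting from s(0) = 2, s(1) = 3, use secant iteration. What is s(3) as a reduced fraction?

F(2) = -11, F(3) = 8. s(2) = 3 - 8·(3 - 2)/(8 - (-11)) = 49/19.
F(3) = 8, F(49/19) = -12672/6859. s(3) = (49/19) - (-12672/6859)·((49/19) - 3)/((-12672/6859) - 8) = 22441/8443.

22441/8443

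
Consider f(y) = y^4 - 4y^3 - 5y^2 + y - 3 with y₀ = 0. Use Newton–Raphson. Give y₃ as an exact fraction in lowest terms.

-544593/4830269

f'(y) = 4y^3 - 12y^2 - 10y + 1.
f(0) = -3, f'(0) = 1, so y₁ = 0 - (-3)/1 = 3.
f(3) = -72, f'(3) = -29, so y₂ = 3 - (-72)/(-29) = 15/29.
f(15/29) = -3043008/707281, f'(15/29) = -166561/24389, so y₃ = (15/29) - (-3043008/707281)/(-166561/24389) = -544593/4830269.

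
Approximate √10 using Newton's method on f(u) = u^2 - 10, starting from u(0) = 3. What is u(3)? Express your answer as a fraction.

f'(u) = 2u.
f(3) = -1, f'(3) = 6, so u(1) = 3 - (-1)/6 = 19/6.
f(19/6) = 1/36, f'(19/6) = 19/3, so u(2) = (19/6) - (1/36)/(19/3) = 721/228.
f(721/228) = 1/51984, f'(721/228) = 721/114, so u(3) = (721/228) - (1/51984)/(721/114) = 1039681/328776.

1039681/328776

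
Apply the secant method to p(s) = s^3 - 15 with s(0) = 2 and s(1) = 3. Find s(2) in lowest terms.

p(2) = -7, p(3) = 12. s(2) = 3 - 12·(3 - 2)/(12 - (-7)) = 45/19.

45/19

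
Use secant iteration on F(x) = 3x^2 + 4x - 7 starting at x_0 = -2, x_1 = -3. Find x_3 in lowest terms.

-151/65

F(-2) = -3, F(-3) = 8. x_2 = (-3) - 8·((-3) - (-2))/(8 - (-3)) = -25/11.
F(-3) = 8, F(-25/11) = -72/121. x_3 = (-25/11) - (-72/121)·((-25/11) - (-3))/((-72/121) - 8) = -151/65.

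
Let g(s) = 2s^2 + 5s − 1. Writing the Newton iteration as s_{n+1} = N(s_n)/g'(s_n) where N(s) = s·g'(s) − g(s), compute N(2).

9

g'(s) = 4s + 5.
N(s) = s·g'(s) − g(s) = s·(4s + 5) − (2s^2 + 5s − 1) = 2s^2 + 1.
N(2) = 9.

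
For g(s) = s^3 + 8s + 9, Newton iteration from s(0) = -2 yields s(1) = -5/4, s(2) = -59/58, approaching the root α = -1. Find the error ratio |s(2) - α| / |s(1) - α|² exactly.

8/29

s(1) - α = -5/4 - (-1) = -5/4 + 1 = -1/4, so |s(1) - α| = 1/4.
s(2) - α = -59/58 - (-1) = -59/58 + 1 = -1/58, so |s(2) - α| = 1/58.
|s(1) - α|² = 1/16.
Ratio = (1/58) / (1/16) = 8/29.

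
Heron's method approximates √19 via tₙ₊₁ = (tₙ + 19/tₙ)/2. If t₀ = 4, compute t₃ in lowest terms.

t₁ = (4 + 19/4)/2 = 35/8.
t₂ = (35/8 + 19/(35/8))/2 = 2441/560.
t₃ = (2441/560 + 19/(2441/560))/2 = 11916881/2733920.

11916881/2733920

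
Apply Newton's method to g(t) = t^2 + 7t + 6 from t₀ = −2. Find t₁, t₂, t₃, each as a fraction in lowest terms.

g'(t) = 2t + 7.
g(−2) = −4, g'(−2) = 3, so t₁ = (−2) − (−4)/3 = −2/3.
g(−2/3) = 16/9, g'(−2/3) = 17/3, so t₂ = (−2/3) − (16/9)/(17/3) = −50/51.
g(−50/51) = 256/2601, g'(−50/51) = 257/51, so t₃ = (−50/51) − (256/2601)/(257/51) = −13106/13107.

t₁ = −2/3, t₂ = −50/51, t₃ = −13106/13107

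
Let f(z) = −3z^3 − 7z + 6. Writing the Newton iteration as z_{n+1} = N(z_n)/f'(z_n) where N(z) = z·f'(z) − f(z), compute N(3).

f'(z) = −9z^2 − 7.
N(z) = z·f'(z) − f(z) = z·(−9z^2 − 7) − (−3z^3 − 7z + 6) = −6z^3 − 6.
N(3) = −168.

−168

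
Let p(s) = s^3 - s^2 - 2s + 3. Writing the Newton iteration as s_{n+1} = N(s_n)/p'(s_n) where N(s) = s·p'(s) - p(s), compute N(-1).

p'(s) = 3s^2 - 2s - 2.
N(s) = s·p'(s) - p(s) = s·(3s^2 - 2s - 2) - (s^3 - s^2 - 2s + 3) = 2s^3 - s^2 - 3.
N(-1) = -6.

-6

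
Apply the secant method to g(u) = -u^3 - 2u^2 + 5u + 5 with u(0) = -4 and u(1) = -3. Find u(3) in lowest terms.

g(-4) = 17, g(-3) = -1. u(2) = (-3) - (-1)·((-3) - (-4))/((-1) - 17) = -55/18.
g(-3) = -1, g(-55/18) = -2465/5832. u(3) = (-55/18) - (-2465/5832)·((-55/18) - (-3))/((-2465/5832) - (-1)) = -10425/3367.

-10425/3367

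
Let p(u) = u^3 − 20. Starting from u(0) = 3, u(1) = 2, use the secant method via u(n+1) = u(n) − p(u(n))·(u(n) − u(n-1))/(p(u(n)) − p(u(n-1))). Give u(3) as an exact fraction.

p(3) = 7, p(2) = −12. u(2) = 2 − (−12)·(2 − 3)/((−12) − 7) = 50/19.
p(2) = −12, p(50/19) = −12180/6859. u(3) = (50/19) − (−12180/6859)·((50/19) − 2)/((−12180/6859) − (−12)) = 1335/487.

1335/487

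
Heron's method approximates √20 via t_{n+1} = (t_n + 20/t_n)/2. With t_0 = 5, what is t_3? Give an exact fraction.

51841/11592

t_1 = (5 + 20/5)/2 = 9/2.
t_2 = (9/2 + 20/(9/2))/2 = 161/36.
t_3 = (161/36 + 20/(161/36))/2 = 51841/11592.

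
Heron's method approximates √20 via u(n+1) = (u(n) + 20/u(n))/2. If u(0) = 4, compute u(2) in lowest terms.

u(1) = (4 + 20/4)/2 = 9/2.
u(2) = (9/2 + 20/(9/2))/2 = 161/36.

161/36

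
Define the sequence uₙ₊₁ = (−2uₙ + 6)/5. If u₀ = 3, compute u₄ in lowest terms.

114/125

u₁ = (−2·3 + 6)/5 = 0.
u₂ = (−2·0 + 6)/5 = 6/5.
u₃ = (−2·(6/5) + 6)/5 = 18/25.
u₄ = (−2·(18/25) + 6)/5 = 114/125.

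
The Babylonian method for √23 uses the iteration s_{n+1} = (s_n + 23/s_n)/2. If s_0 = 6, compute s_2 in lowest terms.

s_1 = (6 + 23/6)/2 = 59/12.
s_2 = (59/12 + 23/(59/12))/2 = 6793/1416.

6793/1416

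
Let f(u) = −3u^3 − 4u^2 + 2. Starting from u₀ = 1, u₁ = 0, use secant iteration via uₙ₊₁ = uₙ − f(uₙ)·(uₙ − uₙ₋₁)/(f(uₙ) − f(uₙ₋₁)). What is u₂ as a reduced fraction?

2/7

f(1) = −5, f(0) = 2. u₂ = 0 − 2·(0 − 1)/(2 − (−5)) = 2/7.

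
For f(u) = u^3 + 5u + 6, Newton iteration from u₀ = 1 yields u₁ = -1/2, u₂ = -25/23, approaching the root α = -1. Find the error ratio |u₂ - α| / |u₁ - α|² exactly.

8/23

u₁ - α = -1/2 - (-1) = -1/2 + 1 = 1/2, so |u₁ - α| = 1/2.
u₂ - α = -25/23 - (-1) = -25/23 + 1 = -2/23, so |u₂ - α| = 2/23.
|u₁ - α|² = 1/4.
Ratio = (2/23) / (1/4) = 8/23.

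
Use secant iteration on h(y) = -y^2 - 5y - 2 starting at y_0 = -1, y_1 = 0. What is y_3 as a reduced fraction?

h(-1) = 2, h(0) = -2. y_2 = 0 - (-2)·(0 - (-1))/((-2) - 2) = -1/2.
h(0) = -2, h(-1/2) = 1/4. y_3 = (-1/2) - (1/4)·((-1/2) - 0)/((1/4) - (-2)) = -4/9.

-4/9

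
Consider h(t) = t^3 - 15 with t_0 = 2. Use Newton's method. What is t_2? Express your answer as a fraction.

h'(t) = 3t^2.
h(2) = -7, h'(2) = 12, so t_1 = 2 - (-7)/12 = 31/12.
h(31/12) = 3871/1728, h'(31/12) = 961/48, so t_2 = (31/12) - (3871/1728)/(961/48) = 42751/17298.

42751/17298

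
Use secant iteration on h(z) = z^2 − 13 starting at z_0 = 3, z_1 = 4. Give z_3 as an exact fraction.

h(3) = −4, h(4) = 3. z_2 = 4 − 3·(4 − 3)/(3 − (−4)) = 25/7.
h(4) = 3, h(25/7) = −12/49. z_3 = (25/7) − (−12/49)·((25/7) − 4)/((−12/49) − 3) = 191/53.

191/53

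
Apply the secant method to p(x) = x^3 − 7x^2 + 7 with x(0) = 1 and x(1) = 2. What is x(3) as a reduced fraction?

p(1) = 1, p(2) = −13. x(2) = 2 − (−13)·(2 − 1)/((−13) − 1) = 15/14.
p(2) = −13, p(15/14) = 533/2744. x(3) = (15/14) − (533/2744)·((15/14) − 2)/((533/2744) − (−13)) = 3022/2785.

3022/2785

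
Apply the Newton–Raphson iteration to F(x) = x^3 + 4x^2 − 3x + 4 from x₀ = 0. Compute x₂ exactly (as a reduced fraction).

212/351

F'(x) = 3x^2 + 8x − 3.
F(0) = 4, F'(0) = −3, so x₁ = 0 − 4/(−3) = 4/3.
F(4/3) = 256/27, F'(4/3) = 13, so x₂ = (4/3) − (256/27)/13 = 212/351.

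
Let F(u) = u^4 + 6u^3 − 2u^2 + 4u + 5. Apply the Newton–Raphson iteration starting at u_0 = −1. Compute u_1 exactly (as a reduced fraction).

F'(u) = 4u^3 + 18u^2 − 4u + 4.
F(−1) = −6, F'(−1) = 22, so u_1 = (−1) − (−6)/22 = −8/11.

−8/11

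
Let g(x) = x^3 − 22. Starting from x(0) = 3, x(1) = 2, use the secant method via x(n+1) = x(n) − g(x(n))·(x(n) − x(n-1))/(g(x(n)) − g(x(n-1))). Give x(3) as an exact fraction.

g(3) = 5, g(2) = −14. x(2) = 2 − (−14)·(2 − 3)/((−14) − 5) = 52/19.
g(2) = −14, g(52/19) = −10290/6859. x(3) = (52/19) − (−10290/6859)·((52/19) − 2)/((−10290/6859) − (−14)) = 8651/3062.

8651/3062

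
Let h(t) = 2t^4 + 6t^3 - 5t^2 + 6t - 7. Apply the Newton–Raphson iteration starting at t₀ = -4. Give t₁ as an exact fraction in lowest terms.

h'(t) = 8t^3 + 18t^2 - 10t + 6.
h(-4) = 17, h'(-4) = -178, so t₁ = (-4) - 17/(-178) = -695/178.

-695/178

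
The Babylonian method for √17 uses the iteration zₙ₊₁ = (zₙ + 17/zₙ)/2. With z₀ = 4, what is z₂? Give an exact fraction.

z₁ = (4 + 17/4)/2 = 33/8.
z₂ = (33/8 + 17/(33/8))/2 = 2177/528.

2177/528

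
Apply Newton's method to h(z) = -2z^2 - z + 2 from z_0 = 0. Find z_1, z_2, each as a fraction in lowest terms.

h'(z) = -4z - 1.
h(0) = 2, h'(0) = -1, so z_1 = 0 - 2/(-1) = 2.
h(2) = -8, h'(2) = -9, so z_2 = 2 - (-8)/(-9) = 10/9.

z_1 = 2, z_2 = 10/9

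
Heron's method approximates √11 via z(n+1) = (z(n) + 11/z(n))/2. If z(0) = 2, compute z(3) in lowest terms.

319201/96240

z(1) = (2 + 11/2)/2 = 15/4.
z(2) = (15/4 + 11/(15/4))/2 = 401/120.
z(3) = (401/120 + 11/(401/120))/2 = 319201/96240.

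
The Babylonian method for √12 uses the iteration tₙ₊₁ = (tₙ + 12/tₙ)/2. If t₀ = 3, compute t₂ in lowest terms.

97/28

t₁ = (3 + 12/3)/2 = 7/2.
t₂ = (7/2 + 12/(7/2))/2 = 97/28.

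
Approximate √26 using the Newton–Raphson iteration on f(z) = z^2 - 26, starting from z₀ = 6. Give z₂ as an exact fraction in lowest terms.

1897/372

f'(z) = 2z.
f(6) = 10, f'(6) = 12, so z₁ = 6 - 10/12 = 31/6.
f(31/6) = 25/36, f'(31/6) = 31/3, so z₂ = (31/6) - (25/36)/(31/3) = 1897/372.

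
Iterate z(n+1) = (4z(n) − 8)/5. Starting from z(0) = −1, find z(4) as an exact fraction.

−3208/625

z(1) = (4·(−1) − 8)/5 = −12/5.
z(2) = (4·(−12/5) − 8)/5 = −88/25.
z(3) = (4·(−88/25) − 8)/5 = −552/125.
z(4) = (4·(−552/125) − 8)/5 = −3208/625.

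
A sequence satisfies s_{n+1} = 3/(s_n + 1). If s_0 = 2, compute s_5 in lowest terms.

s_1 = 3/(2 + 1) = 1.
s_2 = 3/(1 + 1) = 3/2.
s_3 = 3/(3/2 + 1) = 6/5.
s_4 = 3/(6/5 + 1) = 15/11.
s_5 = 3/(15/11 + 1) = 33/26.

33/26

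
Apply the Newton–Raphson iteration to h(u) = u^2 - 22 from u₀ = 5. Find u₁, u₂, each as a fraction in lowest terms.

h'(u) = 2u.
h(5) = 3, h'(5) = 10, so u₁ = 5 - 3/10 = 47/10.
h(47/10) = 9/100, h'(47/10) = 47/5, so u₂ = (47/10) - (9/100)/(47/5) = 4409/940.

u₁ = 47/10, u₂ = 4409/940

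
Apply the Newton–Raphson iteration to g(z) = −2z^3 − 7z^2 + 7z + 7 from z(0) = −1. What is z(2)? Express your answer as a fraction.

−241/369

g'(z) = −6z^2 − 14z + 7.
g(−1) = −5, g'(−1) = 15, so z(1) = (−1) − (−5)/15 = −2/3.
g(−2/3) = −5/27, g'(−2/3) = 41/3, so z(2) = (−2/3) − (−5/27)/(41/3) = −241/369.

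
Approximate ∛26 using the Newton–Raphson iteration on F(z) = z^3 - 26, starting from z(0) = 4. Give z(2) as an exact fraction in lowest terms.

F'(z) = 3z^2.
F(4) = 38, F'(4) = 48, so z(1) = 4 - 38/48 = 77/24.
F(77/24) = 97109/13824, F'(77/24) = 5929/192, so z(2) = (77/24) - (97109/13824)/(5929/192) = 636245/213444.

636245/213444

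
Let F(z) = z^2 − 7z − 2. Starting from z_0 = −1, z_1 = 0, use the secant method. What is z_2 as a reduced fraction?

F(−1) = 6, F(0) = −2. z_2 = 0 − (−2)·(0 − (−1))/((−2) − 6) = −1/4.

−1/4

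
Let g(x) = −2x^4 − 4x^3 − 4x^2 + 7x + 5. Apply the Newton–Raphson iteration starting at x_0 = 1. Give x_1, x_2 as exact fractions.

x_1 = 23/21, x_2 = 1876221/1728727

g'(x) = −8x^3 − 12x^2 − 8x + 7.
g(1) = 2, g'(1) = −21, so x_1 = 1 − 2/(−21) = 23/21.
g(23/21) = −51440/194481, g'(23/21) = −246961/9261, so x_2 = (23/21) − (−51440/194481)/(−246961/9261) = 1876221/1728727.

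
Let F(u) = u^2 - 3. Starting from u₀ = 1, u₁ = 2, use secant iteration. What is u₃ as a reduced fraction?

19/11

F(1) = -2, F(2) = 1. u₂ = 2 - 1·(2 - 1)/(1 - (-2)) = 5/3.
F(2) = 1, F(5/3) = -2/9. u₃ = (5/3) - (-2/9)·((5/3) - 2)/((-2/9) - 1) = 19/11.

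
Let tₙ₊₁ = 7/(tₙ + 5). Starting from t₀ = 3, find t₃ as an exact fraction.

329/291

t₁ = 7/(3 + 5) = 7/8.
t₂ = 7/(7/8 + 5) = 56/47.
t₃ = 7/(56/47 + 5) = 329/291.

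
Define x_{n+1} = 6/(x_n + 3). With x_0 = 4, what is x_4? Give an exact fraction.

x_1 = 6/(4 + 3) = 6/7.
x_2 = 6/(6/7 + 3) = 14/9.
x_3 = 6/(14/9 + 3) = 54/41.
x_4 = 6/(54/41 + 3) = 82/59.

82/59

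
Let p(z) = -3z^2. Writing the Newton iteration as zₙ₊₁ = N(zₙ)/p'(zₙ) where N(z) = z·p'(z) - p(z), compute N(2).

-12

p'(z) = -6z.
N(z) = z·p'(z) - p(z) = z·(-6z) - (-3z^2) = -3z^2.
N(2) = -12.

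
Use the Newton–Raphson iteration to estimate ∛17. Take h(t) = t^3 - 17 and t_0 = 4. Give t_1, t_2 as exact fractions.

h'(t) = 3t^2.
h(4) = 47, h'(4) = 48, so t_1 = 4 - 47/48 = 145/48.
h(145/48) = 1168561/110592, h'(145/48) = 21025/768, so t_2 = (145/48) - (1168561/110592)/(21025/768) = 3988657/1513800.

t_1 = 145/48, t_2 = 3988657/1513800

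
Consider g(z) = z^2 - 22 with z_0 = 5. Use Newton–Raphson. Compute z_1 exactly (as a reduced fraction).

g'(z) = 2z.
g(5) = 3, g'(5) = 10, so z_1 = 5 - 3/10 = 47/10.

47/10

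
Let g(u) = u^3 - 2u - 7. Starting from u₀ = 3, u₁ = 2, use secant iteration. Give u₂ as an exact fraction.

37/17

g(3) = 14, g(2) = -3. u₂ = 2 - (-3)·(2 - 3)/((-3) - 14) = 37/17.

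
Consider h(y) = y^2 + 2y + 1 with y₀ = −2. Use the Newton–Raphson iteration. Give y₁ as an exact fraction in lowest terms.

h'(y) = 2y + 2.
h(−2) = 1, h'(−2) = −2, so y₁ = (−2) − 1/(−2) = −3/2.

−3/2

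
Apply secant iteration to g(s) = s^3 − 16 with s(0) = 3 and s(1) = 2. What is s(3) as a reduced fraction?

3376/1327

g(3) = 11, g(2) = −8. s(2) = 2 − (−8)·(2 − 3)/((−8) − 11) = 46/19.
g(2) = −8, g(46/19) = −12408/6859. s(3) = (46/19) − (−12408/6859)·((46/19) − 2)/((−12408/6859) − (−8)) = 3376/1327.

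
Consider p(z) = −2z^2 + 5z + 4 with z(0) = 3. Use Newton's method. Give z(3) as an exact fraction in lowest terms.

3260356/1039171

p'(z) = −4z + 5.
p(3) = 1, p'(3) = −7, so z(1) = 3 − 1/(−7) = 22/7.
p(22/7) = −2/49, p'(22/7) = −53/7, so z(2) = (22/7) − (−2/49)/(−53/7) = 1164/371.
p(1164/371) = −8/137641, p'(1164/371) = −2801/371, so z(3) = (1164/371) − (−8/137641)/(−2801/371) = 3260356/1039171.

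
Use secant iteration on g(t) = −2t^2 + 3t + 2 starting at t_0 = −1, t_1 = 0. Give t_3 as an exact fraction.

g(−1) = −3, g(0) = 2. t_2 = 0 − 2·(0 − (−1))/(2 − (−3)) = −2/5.
g(0) = 2, g(−2/5) = 12/25. t_3 = (−2/5) − (12/25)·((−2/5) − 0)/((12/25) − 2) = −10/19.

−10/19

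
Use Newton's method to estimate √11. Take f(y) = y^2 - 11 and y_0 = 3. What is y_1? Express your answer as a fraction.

f'(y) = 2y.
f(3) = -2, f'(3) = 6, so y_1 = 3 - (-2)/6 = 10/3.

10/3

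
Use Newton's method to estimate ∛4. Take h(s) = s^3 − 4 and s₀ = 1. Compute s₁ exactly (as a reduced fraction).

2

h'(s) = 3s^2.
h(1) = −3, h'(1) = 3, so s₁ = 1 − (−3)/3 = 2.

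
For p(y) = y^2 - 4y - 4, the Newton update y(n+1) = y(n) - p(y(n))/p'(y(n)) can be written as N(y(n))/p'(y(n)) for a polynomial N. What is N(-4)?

p'(y) = 2y - 4.
N(y) = y·p'(y) - p(y) = y·(2y - 4) - (y^2 - 4y - 4) = y^2 + 4.
N(-4) = 20.

20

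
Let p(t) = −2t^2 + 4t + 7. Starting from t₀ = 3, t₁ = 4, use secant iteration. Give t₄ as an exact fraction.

p(3) = 1, p(4) = −9. t₂ = 4 − (−9)·(4 − 3)/((−9) − 1) = 31/10.
p(4) = −9, p(31/10) = 9/50. t₃ = (31/10) − (9/50)·((31/10) − 4)/((9/50) − (−9)) = 53/17.
p(31/10) = 9/50, p(53/17) = 9/289. t₄ = (53/17) − (9/289)·((53/17) − (31/10))/((9/289) − (9/50)) = 746/239.

746/239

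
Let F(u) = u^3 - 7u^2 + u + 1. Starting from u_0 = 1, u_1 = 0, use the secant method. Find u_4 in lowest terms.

F(1) = -4, F(0) = 1. u_2 = 0 - 1·(0 - 1)/(1 - (-4)) = 1/5.
F(0) = 1, F(1/5) = 116/125. u_3 = (1/5) - (116/125)·((1/5) - 0)/((116/125) - 1) = 25/9.
F(1/5) = 116/125, F(25/9) = -20996/729. u_4 = (25/9) - (-20996/729)·((25/9) - (1/5))/((-20996/729) - (116/125)) = 3275/11677.

3275/11677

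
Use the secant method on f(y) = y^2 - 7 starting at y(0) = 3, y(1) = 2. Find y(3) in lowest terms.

f(3) = 2, f(2) = -3. y(2) = 2 - (-3)·(2 - 3)/((-3) - 2) = 13/5.
f(2) = -3, f(13/5) = -6/25. y(3) = (13/5) - (-6/25)·((13/5) - 2)/((-6/25) - (-3)) = 61/23.

61/23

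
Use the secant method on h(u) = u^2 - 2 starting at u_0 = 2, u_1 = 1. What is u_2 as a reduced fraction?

h(2) = 2, h(1) = -1. u_2 = 1 - (-1)·(1 - 2)/((-1) - 2) = 4/3.

4/3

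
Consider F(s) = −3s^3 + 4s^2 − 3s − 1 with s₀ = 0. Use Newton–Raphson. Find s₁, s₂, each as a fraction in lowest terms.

F'(s) = −9s^2 + 8s − 3.
F(0) = −1, F'(0) = −3, so s₁ = 0 − (−1)/(−3) = −1/3.
F(−1/3) = 5/9, F'(−1/3) = −20/3, so s₂ = (−1/3) − (5/9)/(−20/3) = −1/4.

s₁ = −1/3, s₂ = −1/4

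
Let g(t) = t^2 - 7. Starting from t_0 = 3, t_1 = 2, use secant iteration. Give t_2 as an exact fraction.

g(3) = 2, g(2) = -3. t_2 = 2 - (-3)·(2 - 3)/((-3) - 2) = 13/5.

13/5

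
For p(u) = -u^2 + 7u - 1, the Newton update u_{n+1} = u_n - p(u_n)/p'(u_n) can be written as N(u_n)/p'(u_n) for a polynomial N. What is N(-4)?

p'(u) = -2u + 7.
N(u) = u·p'(u) - p(u) = u·(-2u + 7) - (-u^2 + 7u - 1) = -u^2 + 1.
N(-4) = -15.

-15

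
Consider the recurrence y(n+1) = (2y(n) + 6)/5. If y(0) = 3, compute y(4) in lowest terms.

y(1) = (2·3 + 6)/5 = 12/5.
y(2) = (2·(12/5) + 6)/5 = 54/25.
y(3) = (2·(54/25) + 6)/5 = 258/125.
y(4) = (2·(258/125) + 6)/5 = 1266/625.

1266/625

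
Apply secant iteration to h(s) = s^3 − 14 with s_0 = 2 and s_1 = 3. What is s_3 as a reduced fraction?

18386/7693

h(2) = −6, h(3) = 13. s_2 = 3 − 13·(3 − 2)/(13 − (−6)) = 44/19.
h(3) = 13, h(44/19) = −10842/6859. s_3 = (44/19) − (−10842/6859)·((44/19) − 3)/((−10842/6859) − 13) = 18386/7693.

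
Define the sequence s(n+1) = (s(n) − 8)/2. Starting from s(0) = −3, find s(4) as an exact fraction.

s(1) = ((−3) − 8)/2 = −11/2.
s(2) = ((−11/2) − 8)/2 = −27/4.
s(3) = ((−27/4) − 8)/2 = −59/8.
s(4) = ((−59/8) − 8)/2 = −123/16.

−123/16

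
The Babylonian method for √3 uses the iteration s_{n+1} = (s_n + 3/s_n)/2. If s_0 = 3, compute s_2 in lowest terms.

7/4

s_1 = (3 + 3/3)/2 = 2.
s_2 = (2 + 3/2)/2 = 7/4.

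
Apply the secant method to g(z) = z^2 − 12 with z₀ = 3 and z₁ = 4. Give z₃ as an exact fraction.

g(3) = −3, g(4) = 4. z₂ = 4 − 4·(4 − 3)/(4 − (−3)) = 24/7.
g(4) = 4, g(24/7) = −12/49. z₃ = (24/7) − (−12/49)·((24/7) − 4)/((−12/49) − 4) = 45/13.

45/13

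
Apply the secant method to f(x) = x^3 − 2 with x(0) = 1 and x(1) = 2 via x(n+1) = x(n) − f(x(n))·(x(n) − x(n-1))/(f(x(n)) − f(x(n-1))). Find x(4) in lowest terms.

989312/782041

f(1) = −1, f(2) = 6. x(2) = 2 − 6·(2 − 1)/(6 − (−1)) = 8/7.
f(2) = 6, f(8/7) = −174/343. x(3) = (8/7) − (−174/343)·((8/7) − 2)/((−174/343) − 6) = 75/62.
f(8/7) = −174/343, f(75/62) = −54781/238328. x(4) = (75/62) − (−54781/238328)·((75/62) − (8/7))/((−54781/238328) − (−174/343)) = 989312/782041.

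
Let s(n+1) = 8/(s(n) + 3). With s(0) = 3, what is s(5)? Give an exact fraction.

2344/1383

s(1) = 8/(3 + 3) = 4/3.
s(2) = 8/(4/3 + 3) = 24/13.
s(3) = 8/(24/13 + 3) = 104/63.
s(4) = 8/(104/63 + 3) = 504/293.
s(5) = 8/(504/293 + 3) = 2344/1383.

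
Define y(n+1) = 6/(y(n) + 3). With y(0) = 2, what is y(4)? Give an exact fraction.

y(1) = 6/(2 + 3) = 6/5.
y(2) = 6/(6/5 + 3) = 10/7.
y(3) = 6/(10/7 + 3) = 42/31.
y(4) = 6/(42/31 + 3) = 62/45.

62/45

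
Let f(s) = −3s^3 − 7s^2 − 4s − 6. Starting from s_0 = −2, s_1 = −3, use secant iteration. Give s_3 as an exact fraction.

f(−2) = −2, f(−3) = 24. s_2 = (−3) − 24·((−3) − (−2))/(24 − (−2)) = −27/13.
f(−3) = 24, f(−27/13) = −2220/2197. s_3 = (−27/13) − (−2220/2197)·((−27/13) − (−3))/((−2220/2197) − 24) = −9681/4579.

−9681/4579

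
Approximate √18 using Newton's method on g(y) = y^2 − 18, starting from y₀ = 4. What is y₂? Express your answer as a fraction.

g'(y) = 2y.
g(4) = −2, g'(4) = 8, so y₁ = 4 − (−2)/8 = 17/4.
g(17/4) = 1/16, g'(17/4) = 17/2, so y₂ = (17/4) − (1/16)/(17/2) = 577/136.

577/136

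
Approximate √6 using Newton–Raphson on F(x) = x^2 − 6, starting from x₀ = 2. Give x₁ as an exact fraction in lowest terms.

5/2

F'(x) = 2x.
F(2) = −2, F'(2) = 4, so x₁ = 2 − (−2)/4 = 5/2.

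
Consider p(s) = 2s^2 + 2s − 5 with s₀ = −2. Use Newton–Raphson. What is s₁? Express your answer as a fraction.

−13/6

p'(s) = 4s + 2.
p(−2) = −1, p'(−2) = −6, so s₁ = (−2) − (−1)/(−6) = −13/6.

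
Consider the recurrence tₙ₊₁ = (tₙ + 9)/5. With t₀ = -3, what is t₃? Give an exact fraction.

t₁ = ((-3) + 9)/5 = 6/5.
t₂ = ((6/5) + 9)/5 = 51/25.
t₃ = ((51/25) + 9)/5 = 276/125.

276/125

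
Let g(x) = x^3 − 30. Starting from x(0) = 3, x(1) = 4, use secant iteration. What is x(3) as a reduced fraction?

g(3) = −3, g(4) = 34. x(2) = 4 − 34·(4 − 3)/(34 − (−3)) = 114/37.
g(4) = 34, g(114/37) = −38046/50653. x(3) = (114/37) − (−38046/50653)·((114/37) − 4)/((−38046/50653) − 34) = 80271/25886.

80271/25886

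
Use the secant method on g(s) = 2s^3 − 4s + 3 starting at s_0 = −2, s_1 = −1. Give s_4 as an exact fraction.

−5451/3271

g(−2) = −5, g(−1) = 5. s_2 = (−1) − 5·((−1) − (−2))/(5 − (−5)) = −3/2.
g(−1) = 5, g(−3/2) = 9/4. s_3 = (−3/2) − (9/4)·((−3/2) − (−1))/((9/4) − 5) = −21/11.
g(−3/2) = 9/4, g(−21/11) = −4365/1331. s_4 = (−21/11) − (−4365/1331)·((−21/11) − (−3/2))/((−4365/1331) − (9/4)) = −5451/3271.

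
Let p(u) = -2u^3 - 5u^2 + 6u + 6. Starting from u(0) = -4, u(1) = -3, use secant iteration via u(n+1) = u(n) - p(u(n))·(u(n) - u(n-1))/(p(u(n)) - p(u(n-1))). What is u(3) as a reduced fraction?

-7332/2323

p(-4) = 30, p(-3) = -3. u(2) = (-3) - (-3)·((-3) - (-4))/((-3) - 30) = -34/11.
p(-3) = -3, p(-34/11) = -1670/1331. u(3) = (-34/11) - (-1670/1331)·((-34/11) - (-3))/((-1670/1331) - (-3)) = -7332/2323.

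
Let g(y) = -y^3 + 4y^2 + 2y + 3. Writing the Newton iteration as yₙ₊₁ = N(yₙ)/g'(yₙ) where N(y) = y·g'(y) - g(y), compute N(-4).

189

g'(y) = -3y^2 + 8y + 2.
N(y) = y·g'(y) - g(y) = y·(-3y^2 + 8y + 2) - (-y^3 + 4y^2 + 2y + 3) = -2y^3 + 4y^2 - 3.
N(-4) = 189.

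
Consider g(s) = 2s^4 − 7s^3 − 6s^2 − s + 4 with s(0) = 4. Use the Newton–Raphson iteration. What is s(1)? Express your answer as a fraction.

g'(s) = 8s^3 − 21s^2 − 12s − 1.
g(4) = −32, g'(4) = 127, so s(1) = 4 − (−32)/127 = 540/127.

540/127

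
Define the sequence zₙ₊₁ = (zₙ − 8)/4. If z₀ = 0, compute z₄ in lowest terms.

−85/32

z₁ = (0 − 8)/4 = −2.
z₂ = ((−2) − 8)/4 = −5/2.
z₃ = ((−5/2) − 8)/4 = −21/8.
z₄ = ((−21/8) − 8)/4 = −85/32.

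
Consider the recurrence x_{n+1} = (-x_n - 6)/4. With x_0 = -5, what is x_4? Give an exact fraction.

x_1 = (-(-5) - 6)/4 = -1/4.
x_2 = (-(-1/4) - 6)/4 = -23/16.
x_3 = (-(-23/16) - 6)/4 = -73/64.
x_4 = (-(-73/64) - 6)/4 = -311/256.

-311/256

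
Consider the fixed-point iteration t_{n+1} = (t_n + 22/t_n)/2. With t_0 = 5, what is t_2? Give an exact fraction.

4409/940

t_1 = (5 + 22/5)/2 = 47/10.
t_2 = (47/10 + 22/(47/10))/2 = 4409/940.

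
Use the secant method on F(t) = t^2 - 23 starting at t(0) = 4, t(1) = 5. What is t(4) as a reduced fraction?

F(4) = -7, F(5) = 2. t(2) = 5 - 2·(5 - 4)/(2 - (-7)) = 43/9.
F(5) = 2, F(43/9) = -14/81. t(3) = (43/9) - (-14/81)·((43/9) - 5)/((-14/81) - 2) = 211/44.
F(43/9) = -14/81, F(211/44) = -7/1936. t(4) = (211/44) - (-7/1936)·((211/44) - (43/9))/((-7/1936) - (-14/81)) = 18181/3791.

18181/3791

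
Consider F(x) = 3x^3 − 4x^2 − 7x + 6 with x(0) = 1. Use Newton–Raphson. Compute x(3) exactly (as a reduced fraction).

91158/126475

F'(x) = 9x^2 − 8x − 7.
F(1) = −2, F'(1) = −6, so x(1) = 1 − (−2)/(−6) = 2/3.
F(2/3) = 4/9, F'(2/3) = −25/3, so x(2) = (2/3) − (4/9)/(−25/3) = 18/25.
F(18/25) = 96/15625, F'(18/25) = −5059/625, so x(3) = (18/25) − (96/15625)/(−5059/625) = 91158/126475.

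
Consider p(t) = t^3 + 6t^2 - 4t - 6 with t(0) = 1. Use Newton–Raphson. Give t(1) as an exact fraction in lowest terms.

p'(t) = 3t^2 + 12t - 4.
p(1) = -3, p'(1) = 11, so t(1) = 1 - (-3)/11 = 14/11.

14/11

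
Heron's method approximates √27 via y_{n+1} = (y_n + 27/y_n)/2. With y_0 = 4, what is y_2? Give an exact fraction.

y_1 = (4 + 27/4)/2 = 43/8.
y_2 = (43/8 + 27/(43/8))/2 = 3577/688.

3577/688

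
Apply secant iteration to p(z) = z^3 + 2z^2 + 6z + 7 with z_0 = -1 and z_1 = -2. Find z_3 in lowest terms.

p(-1) = 2, p(-2) = -5. z_2 = (-2) - (-5)·((-2) - (-1))/((-5) - 2) = -9/7.
p(-2) = -5, p(-9/7) = 160/343. z_3 = (-9/7) - (160/343)·((-9/7) - (-2))/((160/343) - (-5)) = -101/75.

-101/75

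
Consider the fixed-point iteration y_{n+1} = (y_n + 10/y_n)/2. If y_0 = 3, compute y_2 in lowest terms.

y_1 = (3 + 10/3)/2 = 19/6.
y_2 = (19/6 + 10/(19/6))/2 = 721/228.

721/228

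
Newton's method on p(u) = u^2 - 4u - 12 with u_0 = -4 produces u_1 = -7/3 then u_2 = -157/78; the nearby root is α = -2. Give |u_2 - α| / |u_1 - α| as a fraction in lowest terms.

1/26

u_1 - α = -7/3 - (-2) = -7/3 + 2 = -1/3, so |u_1 - α| = 1/3.
u_2 - α = -157/78 - (-2) = -157/78 + 2 = -1/78, so |u_2 - α| = 1/78.
Ratio = (1/78) / (1/3) = 1/26.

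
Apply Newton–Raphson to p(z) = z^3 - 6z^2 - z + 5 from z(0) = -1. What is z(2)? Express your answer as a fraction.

-3231/3493

p'(z) = 3z^2 - 12z - 1.
p(-1) = -1, p'(-1) = 14, so z(1) = (-1) - (-1)/14 = -13/14.
p(-13/14) = -125/2744, p'(-13/14) = 2495/196, so z(2) = (-13/14) - (-125/2744)/(2495/196) = -3231/3493.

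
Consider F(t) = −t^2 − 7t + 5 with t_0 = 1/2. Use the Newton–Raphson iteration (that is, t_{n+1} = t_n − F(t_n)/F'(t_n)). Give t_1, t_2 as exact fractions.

F'(t) = −2t − 7.
F(1/2) = 5/4, F'(1/2) = −8, so t_1 = (1/2) − (5/4)/(−8) = 21/32.
F(21/32) = −25/1024, F'(21/32) = −133/16, so t_2 = (21/32) − (−25/1024)/(−133/16) = 5561/8512.

t_1 = 21/32, t_2 = 5561/8512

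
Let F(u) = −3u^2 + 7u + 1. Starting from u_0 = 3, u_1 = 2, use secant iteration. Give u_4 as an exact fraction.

7346/2977

F(3) = −5, F(2) = 3. u_2 = 2 − 3·(2 − 3)/(3 − (−5)) = 19/8.
F(2) = 3, F(19/8) = 45/64. u_3 = (19/8) − (45/64)·((19/8) − 2)/((45/64) − 3) = 122/49.
F(19/8) = 45/64, F(122/49) = −405/2401. u_4 = (122/49) − (−405/2401)·((122/49) − (19/8))/((−405/2401) − (45/64)) = 7346/2977.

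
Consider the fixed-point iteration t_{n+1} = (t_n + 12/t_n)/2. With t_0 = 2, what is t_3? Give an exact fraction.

97/28

t_1 = (2 + 12/2)/2 = 4.
t_2 = (4 + 12/4)/2 = 7/2.
t_3 = (7/2 + 12/(7/2))/2 = 97/28.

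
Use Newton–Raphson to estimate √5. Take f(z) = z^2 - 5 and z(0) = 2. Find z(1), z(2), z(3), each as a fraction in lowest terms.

z(1) = 9/4, z(2) = 161/72, z(3) = 51841/23184

f'(z) = 2z.
f(2) = -1, f'(2) = 4, so z(1) = 2 - (-1)/4 = 9/4.
f(9/4) = 1/16, f'(9/4) = 9/2, so z(2) = (9/4) - (1/16)/(9/2) = 161/72.
f(161/72) = 1/5184, f'(161/72) = 161/36, so z(3) = (161/72) - (1/5184)/(161/36) = 51841/23184.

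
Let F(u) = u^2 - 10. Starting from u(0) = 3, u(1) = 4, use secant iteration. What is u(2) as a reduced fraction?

22/7

F(3) = -1, F(4) = 6. u(2) = 4 - 6·(4 - 3)/(6 - (-1)) = 22/7.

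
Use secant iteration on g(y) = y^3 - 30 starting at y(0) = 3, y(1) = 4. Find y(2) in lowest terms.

g(3) = -3, g(4) = 34. y(2) = 4 - 34·(4 - 3)/(34 - (-3)) = 114/37.

114/37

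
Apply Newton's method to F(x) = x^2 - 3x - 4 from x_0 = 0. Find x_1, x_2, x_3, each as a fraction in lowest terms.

x_1 = -4/3, x_2 = -52/51, x_3 = -13108/13107

F'(x) = 2x - 3.
F(0) = -4, F'(0) = -3, so x_1 = 0 - (-4)/(-3) = -4/3.
F(-4/3) = 16/9, F'(-4/3) = -17/3, so x_2 = (-4/3) - (16/9)/(-17/3) = -52/51.
F(-52/51) = 256/2601, F'(-52/51) = -257/51, so x_3 = (-52/51) - (256/2601)/(-257/51) = -13108/13107.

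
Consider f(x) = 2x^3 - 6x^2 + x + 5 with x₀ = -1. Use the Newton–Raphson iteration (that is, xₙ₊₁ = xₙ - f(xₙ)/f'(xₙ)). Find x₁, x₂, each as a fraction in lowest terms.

f'(x) = 6x^2 - 12x + 1.
f(-1) = -4, f'(-1) = 19, so x₁ = (-1) - (-4)/19 = -15/19.
f(-15/19) = -3520/6859, f'(-15/19) = 5131/361, so x₂ = (-15/19) - (-3520/6859)/(5131/361) = -73445/97489.

x₁ = -15/19, x₂ = -73445/97489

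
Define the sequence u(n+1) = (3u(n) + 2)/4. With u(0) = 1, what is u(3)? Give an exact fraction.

101/64

u(1) = (3·1 + 2)/4 = 5/4.
u(2) = (3·(5/4) + 2)/4 = 23/16.
u(3) = (3·(23/16) + 2)/4 = 101/64.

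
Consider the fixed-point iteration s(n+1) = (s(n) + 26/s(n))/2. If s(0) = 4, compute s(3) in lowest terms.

1468273/287952

s(1) = (4 + 26/4)/2 = 21/4.
s(2) = (21/4 + 26/(21/4))/2 = 857/168.
s(3) = (857/168 + 26/(857/168))/2 = 1468273/287952.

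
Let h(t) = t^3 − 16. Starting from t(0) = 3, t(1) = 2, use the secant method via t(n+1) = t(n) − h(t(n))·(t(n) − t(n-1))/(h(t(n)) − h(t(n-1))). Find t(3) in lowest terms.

h(3) = 11, h(2) = −8. t(2) = 2 − (−8)·(2 − 3)/((−8) − 11) = 46/19.
h(2) = −8, h(46/19) = −12408/6859. t(3) = (46/19) − (−12408/6859)·((46/19) − 2)/((−12408/6859) − (−8)) = 3376/1327.

3376/1327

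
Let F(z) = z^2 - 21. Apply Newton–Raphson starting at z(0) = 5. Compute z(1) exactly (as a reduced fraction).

23/5

F'(z) = 2z.
F(5) = 4, F'(5) = 10, so z(1) = 5 - 4/10 = 23/5.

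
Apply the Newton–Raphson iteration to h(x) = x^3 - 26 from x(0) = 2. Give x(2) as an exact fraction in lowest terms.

h'(x) = 3x^2.
h(2) = -18, h'(2) = 12, so x(1) = 2 - (-18)/12 = 7/2.
h(7/2) = 135/8, h'(7/2) = 147/4, so x(2) = (7/2) - (135/8)/(147/4) = 149/49.

149/49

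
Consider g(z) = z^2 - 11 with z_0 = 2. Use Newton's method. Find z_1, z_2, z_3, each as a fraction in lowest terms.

z_1 = 15/4, z_2 = 401/120, z_3 = 319201/96240

g'(z) = 2z.
g(2) = -7, g'(2) = 4, so z_1 = 2 - (-7)/4 = 15/4.
g(15/4) = 49/16, g'(15/4) = 15/2, so z_2 = (15/4) - (49/16)/(15/2) = 401/120.
g(401/120) = 2401/14400, g'(401/120) = 401/60, so z_3 = (401/120) - (2401/14400)/(401/60) = 319201/96240.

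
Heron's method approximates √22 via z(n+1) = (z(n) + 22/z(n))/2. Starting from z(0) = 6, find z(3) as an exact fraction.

z(1) = (6 + 22/6)/2 = 29/6.
z(2) = (29/6 + 22/(29/6))/2 = 1633/348.
z(3) = (1633/348 + 22/(1633/348))/2 = 5330977/1136568.

5330977/1136568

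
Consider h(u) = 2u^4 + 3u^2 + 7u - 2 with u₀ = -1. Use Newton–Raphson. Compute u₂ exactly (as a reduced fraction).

-110435/80367

h'(u) = 8u^3 + 6u + 7.
h(-1) = -4, h'(-1) = -7, so u₁ = (-1) - (-4)/(-7) = -11/7.
h(-11/7) = 15856/2401, h'(-11/7) = -11481/343, so u₂ = (-11/7) - (15856/2401)/(-11481/343) = -110435/80367.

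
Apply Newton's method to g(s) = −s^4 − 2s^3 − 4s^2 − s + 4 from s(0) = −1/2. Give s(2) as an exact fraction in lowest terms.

−9736597/5436032

g'(s) = −4s^3 − 6s^2 − 8s − 1.
g(−1/2) = 59/16, g'(−1/2) = 2, so s(1) = (−1/2) − (59/16)/2 = −75/32.
g(−75/32) = −21028721/1048576, g'(−75/32) = 297283/8192, so s(2) = (−75/32) − (−21028721/1048576)/(297283/8192) = −9736597/5436032.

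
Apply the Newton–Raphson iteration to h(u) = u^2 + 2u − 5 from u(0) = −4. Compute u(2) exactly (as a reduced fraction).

h'(u) = 2u + 2.
h(−4) = 3, h'(−4) = −6, so u(1) = (−4) − 3/(−6) = −7/2.
h(−7/2) = 1/4, h'(−7/2) = −5, so u(2) = (−7/2) − (1/4)/(−5) = −69/20.

−69/20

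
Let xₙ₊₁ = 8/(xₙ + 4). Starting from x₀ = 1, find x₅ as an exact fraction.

x₁ = 8/(1 + 4) = 8/5.
x₂ = 8/(8/5 + 4) = 10/7.
x₃ = 8/(10/7 + 4) = 28/19.
x₄ = 8/(28/19 + 4) = 19/13.
x₅ = 8/(19/13 + 4) = 104/71.

104/71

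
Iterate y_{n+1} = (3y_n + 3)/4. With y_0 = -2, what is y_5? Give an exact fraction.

y_1 = (3·(-2) + 3)/4 = -3/4.
y_2 = (3·(-3/4) + 3)/4 = 3/16.
y_3 = (3·(3/16) + 3)/4 = 57/64.
y_4 = (3·(57/64) + 3)/4 = 363/256.
y_5 = (3·(363/256) + 3)/4 = 1857/1024.

1857/1024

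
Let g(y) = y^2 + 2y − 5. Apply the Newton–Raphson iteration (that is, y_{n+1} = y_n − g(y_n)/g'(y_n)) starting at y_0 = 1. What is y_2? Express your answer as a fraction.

29/20

g'(y) = 2y + 2.
g(1) = −2, g'(1) = 4, so y_1 = 1 − (−2)/4 = 3/2.
g(3/2) = 1/4, g'(3/2) = 5, so y_2 = (3/2) − (1/4)/5 = 29/20.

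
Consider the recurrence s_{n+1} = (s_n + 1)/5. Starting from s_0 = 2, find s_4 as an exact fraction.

158/625

s_1 = (2 + 1)/5 = 3/5.
s_2 = ((3/5) + 1)/5 = 8/25.
s_3 = ((8/25) + 1)/5 = 33/125.
s_4 = ((33/125) + 1)/5 = 158/625.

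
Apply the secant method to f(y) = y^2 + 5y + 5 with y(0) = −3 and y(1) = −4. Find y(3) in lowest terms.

−18/5

f(−3) = −1, f(−4) = 1. y(2) = (−4) − 1·((−4) − (−3))/(1 − (−1)) = −7/2.
f(−4) = 1, f(−7/2) = −1/4. y(3) = (−7/2) − (−1/4)·((−7/2) − (−4))/((−1/4) − 1) = −18/5.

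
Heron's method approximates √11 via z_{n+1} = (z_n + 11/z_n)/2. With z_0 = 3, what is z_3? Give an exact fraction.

z_1 = (3 + 11/3)/2 = 10/3.
z_2 = (10/3 + 11/(10/3))/2 = 199/60.
z_3 = (199/60 + 11/(199/60))/2 = 79201/23880.

79201/23880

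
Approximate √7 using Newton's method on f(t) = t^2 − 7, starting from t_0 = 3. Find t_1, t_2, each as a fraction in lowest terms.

f'(t) = 2t.
f(3) = 2, f'(3) = 6, so t_1 = 3 − 2/6 = 8/3.
f(8/3) = 1/9, f'(8/3) = 16/3, so t_2 = (8/3) − (1/9)/(16/3) = 127/48.

t_1 = 8/3, t_2 = 127/48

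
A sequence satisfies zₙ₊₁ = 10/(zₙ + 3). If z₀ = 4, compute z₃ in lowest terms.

310/163

z₁ = 10/(4 + 3) = 10/7.
z₂ = 10/(10/7 + 3) = 70/31.
z₃ = 10/(70/31 + 3) = 310/163.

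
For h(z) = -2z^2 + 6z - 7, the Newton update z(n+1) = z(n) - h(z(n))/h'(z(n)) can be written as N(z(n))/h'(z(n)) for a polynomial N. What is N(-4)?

h'(z) = -4z + 6.
N(z) = z·h'(z) - h(z) = z·(-4z + 6) - (-2z^2 + 6z - 7) = -2z^2 + 7.
N(-4) = -25.

-25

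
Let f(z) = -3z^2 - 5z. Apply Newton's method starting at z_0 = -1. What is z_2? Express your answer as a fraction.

f'(z) = -6z - 5.
f(-1) = 2, f'(-1) = 1, so z_1 = (-1) - 2/1 = -3.
f(-3) = -12, f'(-3) = 13, so z_2 = (-3) - (-12)/13 = -27/13.

-27/13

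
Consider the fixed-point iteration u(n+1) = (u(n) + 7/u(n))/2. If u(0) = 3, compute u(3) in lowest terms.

32257/12192

u(1) = (3 + 7/3)/2 = 8/3.
u(2) = (8/3 + 7/(8/3))/2 = 127/48.
u(3) = (127/48 + 7/(127/48))/2 = 32257/12192.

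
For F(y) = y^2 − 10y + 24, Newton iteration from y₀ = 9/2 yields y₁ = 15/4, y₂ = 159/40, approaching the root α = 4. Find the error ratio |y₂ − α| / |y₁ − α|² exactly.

2/5

y₁ − α = 15/4 − 4 = −1/4, so |y₁ − α| = 1/4.
y₂ − α = 159/40 − 4 = −1/40, so |y₂ − α| = 1/40.
|y₁ − α|² = 1/16.
Ratio = (1/40) / (1/16) = 2/5.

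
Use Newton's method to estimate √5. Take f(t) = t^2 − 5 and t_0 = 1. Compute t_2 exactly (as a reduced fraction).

f'(t) = 2t.
f(1) = −4, f'(1) = 2, so t_1 = 1 − (−4)/2 = 3.
f(3) = 4, f'(3) = 6, so t_2 = 3 − 4/6 = 7/3.

7/3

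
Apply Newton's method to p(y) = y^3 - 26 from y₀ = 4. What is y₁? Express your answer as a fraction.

p'(y) = 3y^2.
p(4) = 38, p'(4) = 48, so y₁ = 4 - 38/48 = 77/24.

77/24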